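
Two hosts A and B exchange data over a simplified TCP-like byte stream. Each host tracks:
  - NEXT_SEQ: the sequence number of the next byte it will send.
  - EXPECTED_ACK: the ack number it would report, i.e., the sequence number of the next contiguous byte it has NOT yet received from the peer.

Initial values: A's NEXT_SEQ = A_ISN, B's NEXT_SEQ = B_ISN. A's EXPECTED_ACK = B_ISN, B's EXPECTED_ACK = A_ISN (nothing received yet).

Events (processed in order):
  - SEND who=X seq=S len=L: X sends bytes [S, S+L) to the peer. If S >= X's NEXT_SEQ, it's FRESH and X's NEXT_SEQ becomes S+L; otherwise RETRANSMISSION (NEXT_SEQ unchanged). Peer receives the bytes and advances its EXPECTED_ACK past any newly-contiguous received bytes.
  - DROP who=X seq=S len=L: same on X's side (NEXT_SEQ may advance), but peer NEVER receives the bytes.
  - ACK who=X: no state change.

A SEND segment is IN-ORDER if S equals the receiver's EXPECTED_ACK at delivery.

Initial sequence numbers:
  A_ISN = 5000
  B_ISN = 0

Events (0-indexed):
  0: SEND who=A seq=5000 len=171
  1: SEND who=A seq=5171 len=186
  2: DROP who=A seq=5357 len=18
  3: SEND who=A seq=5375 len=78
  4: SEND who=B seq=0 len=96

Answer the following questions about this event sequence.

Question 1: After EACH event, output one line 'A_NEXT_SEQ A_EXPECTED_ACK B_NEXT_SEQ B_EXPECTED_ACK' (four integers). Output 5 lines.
5171 0 0 5171
5357 0 0 5357
5375 0 0 5357
5453 0 0 5357
5453 96 96 5357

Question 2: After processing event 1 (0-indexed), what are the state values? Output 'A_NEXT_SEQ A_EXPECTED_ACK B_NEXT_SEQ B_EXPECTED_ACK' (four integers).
After event 0: A_seq=5171 A_ack=0 B_seq=0 B_ack=5171
After event 1: A_seq=5357 A_ack=0 B_seq=0 B_ack=5357

5357 0 0 5357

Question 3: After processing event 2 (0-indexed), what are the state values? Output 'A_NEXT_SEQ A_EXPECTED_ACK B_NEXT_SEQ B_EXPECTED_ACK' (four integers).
After event 0: A_seq=5171 A_ack=0 B_seq=0 B_ack=5171
After event 1: A_seq=5357 A_ack=0 B_seq=0 B_ack=5357
After event 2: A_seq=5375 A_ack=0 B_seq=0 B_ack=5357

5375 0 0 5357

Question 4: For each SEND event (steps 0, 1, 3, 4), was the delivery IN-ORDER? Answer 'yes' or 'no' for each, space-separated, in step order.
Answer: yes yes no yes

Derivation:
Step 0: SEND seq=5000 -> in-order
Step 1: SEND seq=5171 -> in-order
Step 3: SEND seq=5375 -> out-of-order
Step 4: SEND seq=0 -> in-order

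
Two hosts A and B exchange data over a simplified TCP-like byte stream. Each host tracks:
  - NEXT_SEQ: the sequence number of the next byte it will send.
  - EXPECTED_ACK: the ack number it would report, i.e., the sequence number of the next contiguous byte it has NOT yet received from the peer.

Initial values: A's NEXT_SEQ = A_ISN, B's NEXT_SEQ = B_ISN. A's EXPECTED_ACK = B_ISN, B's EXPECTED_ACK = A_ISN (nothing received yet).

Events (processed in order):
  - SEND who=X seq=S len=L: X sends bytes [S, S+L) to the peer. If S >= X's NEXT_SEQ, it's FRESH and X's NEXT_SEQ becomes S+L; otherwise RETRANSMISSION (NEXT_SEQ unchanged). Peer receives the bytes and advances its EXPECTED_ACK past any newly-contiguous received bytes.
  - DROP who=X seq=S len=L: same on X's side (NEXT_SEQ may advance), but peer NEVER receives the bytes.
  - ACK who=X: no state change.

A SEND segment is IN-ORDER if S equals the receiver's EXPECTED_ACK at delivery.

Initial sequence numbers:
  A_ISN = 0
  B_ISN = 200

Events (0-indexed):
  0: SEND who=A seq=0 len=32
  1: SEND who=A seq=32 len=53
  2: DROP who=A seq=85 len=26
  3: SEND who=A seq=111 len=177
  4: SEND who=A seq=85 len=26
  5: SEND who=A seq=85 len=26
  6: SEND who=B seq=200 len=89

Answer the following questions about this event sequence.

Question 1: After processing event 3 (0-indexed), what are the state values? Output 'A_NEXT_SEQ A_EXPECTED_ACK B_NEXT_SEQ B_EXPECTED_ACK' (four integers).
After event 0: A_seq=32 A_ack=200 B_seq=200 B_ack=32
After event 1: A_seq=85 A_ack=200 B_seq=200 B_ack=85
After event 2: A_seq=111 A_ack=200 B_seq=200 B_ack=85
After event 3: A_seq=288 A_ack=200 B_seq=200 B_ack=85

288 200 200 85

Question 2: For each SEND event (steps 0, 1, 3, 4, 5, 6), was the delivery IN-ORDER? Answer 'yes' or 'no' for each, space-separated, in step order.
Answer: yes yes no yes no yes

Derivation:
Step 0: SEND seq=0 -> in-order
Step 1: SEND seq=32 -> in-order
Step 3: SEND seq=111 -> out-of-order
Step 4: SEND seq=85 -> in-order
Step 5: SEND seq=85 -> out-of-order
Step 6: SEND seq=200 -> in-order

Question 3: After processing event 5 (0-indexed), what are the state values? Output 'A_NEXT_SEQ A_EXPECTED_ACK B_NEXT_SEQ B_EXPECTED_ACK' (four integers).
After event 0: A_seq=32 A_ack=200 B_seq=200 B_ack=32
After event 1: A_seq=85 A_ack=200 B_seq=200 B_ack=85
After event 2: A_seq=111 A_ack=200 B_seq=200 B_ack=85
After event 3: A_seq=288 A_ack=200 B_seq=200 B_ack=85
After event 4: A_seq=288 A_ack=200 B_seq=200 B_ack=288
After event 5: A_seq=288 A_ack=200 B_seq=200 B_ack=288

288 200 200 288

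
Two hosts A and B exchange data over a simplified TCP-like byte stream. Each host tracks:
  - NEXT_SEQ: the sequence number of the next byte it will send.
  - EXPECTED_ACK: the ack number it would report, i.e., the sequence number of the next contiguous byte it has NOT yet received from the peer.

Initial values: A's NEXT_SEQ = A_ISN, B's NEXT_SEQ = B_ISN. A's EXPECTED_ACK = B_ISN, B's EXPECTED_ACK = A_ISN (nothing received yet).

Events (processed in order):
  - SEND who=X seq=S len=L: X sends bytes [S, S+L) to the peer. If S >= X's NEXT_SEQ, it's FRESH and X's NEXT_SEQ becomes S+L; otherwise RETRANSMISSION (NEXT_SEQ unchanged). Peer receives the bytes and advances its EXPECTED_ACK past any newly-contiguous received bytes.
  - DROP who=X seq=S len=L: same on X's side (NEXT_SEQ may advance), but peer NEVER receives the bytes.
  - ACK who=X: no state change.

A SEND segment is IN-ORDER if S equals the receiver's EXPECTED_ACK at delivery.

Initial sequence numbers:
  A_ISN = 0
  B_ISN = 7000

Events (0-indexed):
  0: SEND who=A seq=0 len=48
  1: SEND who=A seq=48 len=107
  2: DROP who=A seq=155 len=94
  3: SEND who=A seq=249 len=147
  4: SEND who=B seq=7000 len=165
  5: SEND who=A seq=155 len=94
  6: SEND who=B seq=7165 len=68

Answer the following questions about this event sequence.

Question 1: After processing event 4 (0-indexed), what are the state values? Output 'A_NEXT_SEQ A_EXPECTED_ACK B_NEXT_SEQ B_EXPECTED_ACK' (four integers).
After event 0: A_seq=48 A_ack=7000 B_seq=7000 B_ack=48
After event 1: A_seq=155 A_ack=7000 B_seq=7000 B_ack=155
After event 2: A_seq=249 A_ack=7000 B_seq=7000 B_ack=155
After event 3: A_seq=396 A_ack=7000 B_seq=7000 B_ack=155
After event 4: A_seq=396 A_ack=7165 B_seq=7165 B_ack=155

396 7165 7165 155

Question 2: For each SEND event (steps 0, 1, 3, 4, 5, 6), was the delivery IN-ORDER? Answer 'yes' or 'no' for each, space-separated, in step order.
Answer: yes yes no yes yes yes

Derivation:
Step 0: SEND seq=0 -> in-order
Step 1: SEND seq=48 -> in-order
Step 3: SEND seq=249 -> out-of-order
Step 4: SEND seq=7000 -> in-order
Step 5: SEND seq=155 -> in-order
Step 6: SEND seq=7165 -> in-order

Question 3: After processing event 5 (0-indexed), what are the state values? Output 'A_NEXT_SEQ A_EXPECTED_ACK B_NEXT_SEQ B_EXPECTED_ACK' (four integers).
After event 0: A_seq=48 A_ack=7000 B_seq=7000 B_ack=48
After event 1: A_seq=155 A_ack=7000 B_seq=7000 B_ack=155
After event 2: A_seq=249 A_ack=7000 B_seq=7000 B_ack=155
After event 3: A_seq=396 A_ack=7000 B_seq=7000 B_ack=155
After event 4: A_seq=396 A_ack=7165 B_seq=7165 B_ack=155
After event 5: A_seq=396 A_ack=7165 B_seq=7165 B_ack=396

396 7165 7165 396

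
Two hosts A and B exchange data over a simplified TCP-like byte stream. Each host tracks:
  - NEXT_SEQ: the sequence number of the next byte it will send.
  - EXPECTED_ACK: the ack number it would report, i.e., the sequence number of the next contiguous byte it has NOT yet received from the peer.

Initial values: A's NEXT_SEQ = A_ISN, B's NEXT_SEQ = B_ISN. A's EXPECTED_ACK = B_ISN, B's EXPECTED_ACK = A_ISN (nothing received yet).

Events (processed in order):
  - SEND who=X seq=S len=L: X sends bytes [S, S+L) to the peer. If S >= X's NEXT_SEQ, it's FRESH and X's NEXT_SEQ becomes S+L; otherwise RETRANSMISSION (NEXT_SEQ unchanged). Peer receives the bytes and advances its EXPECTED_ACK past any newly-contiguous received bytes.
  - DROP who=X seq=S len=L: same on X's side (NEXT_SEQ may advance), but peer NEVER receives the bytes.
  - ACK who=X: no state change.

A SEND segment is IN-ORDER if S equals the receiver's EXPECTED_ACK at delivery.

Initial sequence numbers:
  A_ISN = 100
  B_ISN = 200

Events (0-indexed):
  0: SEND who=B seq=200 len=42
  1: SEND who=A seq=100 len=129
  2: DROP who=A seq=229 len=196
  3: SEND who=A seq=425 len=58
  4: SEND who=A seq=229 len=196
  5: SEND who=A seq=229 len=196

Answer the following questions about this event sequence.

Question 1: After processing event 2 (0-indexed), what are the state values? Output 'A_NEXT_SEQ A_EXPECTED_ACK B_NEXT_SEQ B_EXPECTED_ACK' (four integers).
After event 0: A_seq=100 A_ack=242 B_seq=242 B_ack=100
After event 1: A_seq=229 A_ack=242 B_seq=242 B_ack=229
After event 2: A_seq=425 A_ack=242 B_seq=242 B_ack=229

425 242 242 229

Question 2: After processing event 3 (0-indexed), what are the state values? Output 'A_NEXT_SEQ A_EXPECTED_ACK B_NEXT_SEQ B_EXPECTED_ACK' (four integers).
After event 0: A_seq=100 A_ack=242 B_seq=242 B_ack=100
After event 1: A_seq=229 A_ack=242 B_seq=242 B_ack=229
After event 2: A_seq=425 A_ack=242 B_seq=242 B_ack=229
After event 3: A_seq=483 A_ack=242 B_seq=242 B_ack=229

483 242 242 229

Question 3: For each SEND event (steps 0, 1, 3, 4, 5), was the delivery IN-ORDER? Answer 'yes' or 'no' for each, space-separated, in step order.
Step 0: SEND seq=200 -> in-order
Step 1: SEND seq=100 -> in-order
Step 3: SEND seq=425 -> out-of-order
Step 4: SEND seq=229 -> in-order
Step 5: SEND seq=229 -> out-of-order

Answer: yes yes no yes no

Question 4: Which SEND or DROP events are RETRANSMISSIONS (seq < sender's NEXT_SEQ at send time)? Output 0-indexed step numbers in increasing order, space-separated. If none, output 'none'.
Answer: 4 5

Derivation:
Step 0: SEND seq=200 -> fresh
Step 1: SEND seq=100 -> fresh
Step 2: DROP seq=229 -> fresh
Step 3: SEND seq=425 -> fresh
Step 4: SEND seq=229 -> retransmit
Step 5: SEND seq=229 -> retransmit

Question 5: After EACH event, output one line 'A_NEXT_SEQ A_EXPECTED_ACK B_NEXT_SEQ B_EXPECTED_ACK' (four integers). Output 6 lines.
100 242 242 100
229 242 242 229
425 242 242 229
483 242 242 229
483 242 242 483
483 242 242 483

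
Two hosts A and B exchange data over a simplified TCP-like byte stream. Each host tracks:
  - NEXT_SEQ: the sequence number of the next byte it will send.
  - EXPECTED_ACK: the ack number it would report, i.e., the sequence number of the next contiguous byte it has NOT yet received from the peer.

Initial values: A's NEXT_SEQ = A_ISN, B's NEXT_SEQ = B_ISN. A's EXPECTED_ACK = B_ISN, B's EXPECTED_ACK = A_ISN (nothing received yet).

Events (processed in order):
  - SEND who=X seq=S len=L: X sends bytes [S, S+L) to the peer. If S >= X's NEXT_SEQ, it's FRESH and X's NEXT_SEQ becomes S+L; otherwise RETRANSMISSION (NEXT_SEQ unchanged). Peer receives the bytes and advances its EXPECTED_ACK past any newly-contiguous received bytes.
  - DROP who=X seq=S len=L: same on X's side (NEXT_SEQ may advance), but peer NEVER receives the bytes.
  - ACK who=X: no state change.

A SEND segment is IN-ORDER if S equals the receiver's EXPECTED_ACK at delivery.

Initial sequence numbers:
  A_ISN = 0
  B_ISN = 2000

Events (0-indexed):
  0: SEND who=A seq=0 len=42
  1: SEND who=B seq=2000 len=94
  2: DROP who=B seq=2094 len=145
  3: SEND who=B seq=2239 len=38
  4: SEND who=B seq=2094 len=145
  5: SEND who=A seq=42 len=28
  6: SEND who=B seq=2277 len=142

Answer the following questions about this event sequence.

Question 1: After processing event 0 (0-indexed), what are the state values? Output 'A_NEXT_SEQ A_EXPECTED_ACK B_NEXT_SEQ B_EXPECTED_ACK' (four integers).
After event 0: A_seq=42 A_ack=2000 B_seq=2000 B_ack=42

42 2000 2000 42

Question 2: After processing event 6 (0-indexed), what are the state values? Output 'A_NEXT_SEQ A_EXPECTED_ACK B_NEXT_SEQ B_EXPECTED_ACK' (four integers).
After event 0: A_seq=42 A_ack=2000 B_seq=2000 B_ack=42
After event 1: A_seq=42 A_ack=2094 B_seq=2094 B_ack=42
After event 2: A_seq=42 A_ack=2094 B_seq=2239 B_ack=42
After event 3: A_seq=42 A_ack=2094 B_seq=2277 B_ack=42
After event 4: A_seq=42 A_ack=2277 B_seq=2277 B_ack=42
After event 5: A_seq=70 A_ack=2277 B_seq=2277 B_ack=70
After event 6: A_seq=70 A_ack=2419 B_seq=2419 B_ack=70

70 2419 2419 70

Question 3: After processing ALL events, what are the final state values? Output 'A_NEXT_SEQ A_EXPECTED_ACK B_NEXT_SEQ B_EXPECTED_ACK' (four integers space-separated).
Answer: 70 2419 2419 70

Derivation:
After event 0: A_seq=42 A_ack=2000 B_seq=2000 B_ack=42
After event 1: A_seq=42 A_ack=2094 B_seq=2094 B_ack=42
After event 2: A_seq=42 A_ack=2094 B_seq=2239 B_ack=42
After event 3: A_seq=42 A_ack=2094 B_seq=2277 B_ack=42
After event 4: A_seq=42 A_ack=2277 B_seq=2277 B_ack=42
After event 5: A_seq=70 A_ack=2277 B_seq=2277 B_ack=70
After event 6: A_seq=70 A_ack=2419 B_seq=2419 B_ack=70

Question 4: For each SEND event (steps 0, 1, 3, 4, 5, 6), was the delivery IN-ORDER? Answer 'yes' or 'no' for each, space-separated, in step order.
Step 0: SEND seq=0 -> in-order
Step 1: SEND seq=2000 -> in-order
Step 3: SEND seq=2239 -> out-of-order
Step 4: SEND seq=2094 -> in-order
Step 5: SEND seq=42 -> in-order
Step 6: SEND seq=2277 -> in-order

Answer: yes yes no yes yes yes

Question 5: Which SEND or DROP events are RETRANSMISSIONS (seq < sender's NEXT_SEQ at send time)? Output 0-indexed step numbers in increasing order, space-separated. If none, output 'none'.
Step 0: SEND seq=0 -> fresh
Step 1: SEND seq=2000 -> fresh
Step 2: DROP seq=2094 -> fresh
Step 3: SEND seq=2239 -> fresh
Step 4: SEND seq=2094 -> retransmit
Step 5: SEND seq=42 -> fresh
Step 6: SEND seq=2277 -> fresh

Answer: 4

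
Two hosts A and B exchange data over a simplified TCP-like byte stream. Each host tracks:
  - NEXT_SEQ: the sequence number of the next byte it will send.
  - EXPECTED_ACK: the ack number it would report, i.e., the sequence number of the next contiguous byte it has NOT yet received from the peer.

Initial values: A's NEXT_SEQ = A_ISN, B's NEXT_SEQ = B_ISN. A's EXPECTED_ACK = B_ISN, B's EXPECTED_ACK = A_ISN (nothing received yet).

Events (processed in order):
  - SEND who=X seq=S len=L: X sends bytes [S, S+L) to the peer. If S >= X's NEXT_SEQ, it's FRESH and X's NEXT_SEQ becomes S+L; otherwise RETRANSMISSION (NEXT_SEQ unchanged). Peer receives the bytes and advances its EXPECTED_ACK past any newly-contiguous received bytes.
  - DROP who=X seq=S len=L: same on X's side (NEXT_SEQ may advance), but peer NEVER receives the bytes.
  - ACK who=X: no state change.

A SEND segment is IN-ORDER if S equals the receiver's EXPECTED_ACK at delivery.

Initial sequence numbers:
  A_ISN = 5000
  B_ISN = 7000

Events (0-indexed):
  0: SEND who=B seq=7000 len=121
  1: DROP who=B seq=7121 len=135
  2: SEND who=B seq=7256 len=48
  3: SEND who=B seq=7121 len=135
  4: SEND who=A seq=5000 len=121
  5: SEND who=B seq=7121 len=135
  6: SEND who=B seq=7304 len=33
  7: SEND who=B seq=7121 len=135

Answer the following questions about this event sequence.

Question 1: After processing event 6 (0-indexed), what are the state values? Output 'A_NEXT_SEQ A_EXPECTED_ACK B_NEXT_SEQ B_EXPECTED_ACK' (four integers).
After event 0: A_seq=5000 A_ack=7121 B_seq=7121 B_ack=5000
After event 1: A_seq=5000 A_ack=7121 B_seq=7256 B_ack=5000
After event 2: A_seq=5000 A_ack=7121 B_seq=7304 B_ack=5000
After event 3: A_seq=5000 A_ack=7304 B_seq=7304 B_ack=5000
After event 4: A_seq=5121 A_ack=7304 B_seq=7304 B_ack=5121
After event 5: A_seq=5121 A_ack=7304 B_seq=7304 B_ack=5121
After event 6: A_seq=5121 A_ack=7337 B_seq=7337 B_ack=5121

5121 7337 7337 5121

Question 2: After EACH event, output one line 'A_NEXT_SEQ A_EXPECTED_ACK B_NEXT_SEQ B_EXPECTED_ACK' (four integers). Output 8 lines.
5000 7121 7121 5000
5000 7121 7256 5000
5000 7121 7304 5000
5000 7304 7304 5000
5121 7304 7304 5121
5121 7304 7304 5121
5121 7337 7337 5121
5121 7337 7337 5121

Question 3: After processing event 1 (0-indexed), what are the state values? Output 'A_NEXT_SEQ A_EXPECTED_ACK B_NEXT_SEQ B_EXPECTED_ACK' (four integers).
After event 0: A_seq=5000 A_ack=7121 B_seq=7121 B_ack=5000
After event 1: A_seq=5000 A_ack=7121 B_seq=7256 B_ack=5000

5000 7121 7256 5000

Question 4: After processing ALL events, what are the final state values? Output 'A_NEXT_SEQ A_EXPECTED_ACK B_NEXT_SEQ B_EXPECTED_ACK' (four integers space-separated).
Answer: 5121 7337 7337 5121

Derivation:
After event 0: A_seq=5000 A_ack=7121 B_seq=7121 B_ack=5000
After event 1: A_seq=5000 A_ack=7121 B_seq=7256 B_ack=5000
After event 2: A_seq=5000 A_ack=7121 B_seq=7304 B_ack=5000
After event 3: A_seq=5000 A_ack=7304 B_seq=7304 B_ack=5000
After event 4: A_seq=5121 A_ack=7304 B_seq=7304 B_ack=5121
After event 5: A_seq=5121 A_ack=7304 B_seq=7304 B_ack=5121
After event 6: A_seq=5121 A_ack=7337 B_seq=7337 B_ack=5121
After event 7: A_seq=5121 A_ack=7337 B_seq=7337 B_ack=5121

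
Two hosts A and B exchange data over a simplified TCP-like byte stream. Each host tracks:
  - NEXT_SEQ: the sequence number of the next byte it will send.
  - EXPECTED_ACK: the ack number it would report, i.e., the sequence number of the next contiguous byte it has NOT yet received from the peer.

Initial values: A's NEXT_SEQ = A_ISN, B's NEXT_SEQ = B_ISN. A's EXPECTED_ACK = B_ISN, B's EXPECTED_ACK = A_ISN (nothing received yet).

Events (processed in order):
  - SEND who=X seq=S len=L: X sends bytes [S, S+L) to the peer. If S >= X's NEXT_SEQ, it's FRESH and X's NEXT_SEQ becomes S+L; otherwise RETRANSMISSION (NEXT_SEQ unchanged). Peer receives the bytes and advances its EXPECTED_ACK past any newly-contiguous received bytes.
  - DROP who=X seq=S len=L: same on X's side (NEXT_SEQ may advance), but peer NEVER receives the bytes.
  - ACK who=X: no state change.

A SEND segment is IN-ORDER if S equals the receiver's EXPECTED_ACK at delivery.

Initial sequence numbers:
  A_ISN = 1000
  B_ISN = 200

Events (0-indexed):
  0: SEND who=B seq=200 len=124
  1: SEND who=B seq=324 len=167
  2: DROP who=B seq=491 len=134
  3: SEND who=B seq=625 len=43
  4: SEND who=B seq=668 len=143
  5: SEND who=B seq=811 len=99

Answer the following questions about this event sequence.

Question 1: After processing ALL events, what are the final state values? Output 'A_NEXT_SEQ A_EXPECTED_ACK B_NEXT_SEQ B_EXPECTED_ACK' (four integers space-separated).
After event 0: A_seq=1000 A_ack=324 B_seq=324 B_ack=1000
After event 1: A_seq=1000 A_ack=491 B_seq=491 B_ack=1000
After event 2: A_seq=1000 A_ack=491 B_seq=625 B_ack=1000
After event 3: A_seq=1000 A_ack=491 B_seq=668 B_ack=1000
After event 4: A_seq=1000 A_ack=491 B_seq=811 B_ack=1000
After event 5: A_seq=1000 A_ack=491 B_seq=910 B_ack=1000

Answer: 1000 491 910 1000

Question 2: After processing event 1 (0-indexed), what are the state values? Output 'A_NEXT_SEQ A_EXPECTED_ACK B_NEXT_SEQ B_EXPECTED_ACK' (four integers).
After event 0: A_seq=1000 A_ack=324 B_seq=324 B_ack=1000
After event 1: A_seq=1000 A_ack=491 B_seq=491 B_ack=1000

1000 491 491 1000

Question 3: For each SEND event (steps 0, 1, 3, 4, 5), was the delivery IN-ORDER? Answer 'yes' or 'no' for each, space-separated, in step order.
Answer: yes yes no no no

Derivation:
Step 0: SEND seq=200 -> in-order
Step 1: SEND seq=324 -> in-order
Step 3: SEND seq=625 -> out-of-order
Step 4: SEND seq=668 -> out-of-order
Step 5: SEND seq=811 -> out-of-order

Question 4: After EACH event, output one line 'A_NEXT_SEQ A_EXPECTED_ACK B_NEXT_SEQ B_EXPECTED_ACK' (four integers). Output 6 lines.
1000 324 324 1000
1000 491 491 1000
1000 491 625 1000
1000 491 668 1000
1000 491 811 1000
1000 491 910 1000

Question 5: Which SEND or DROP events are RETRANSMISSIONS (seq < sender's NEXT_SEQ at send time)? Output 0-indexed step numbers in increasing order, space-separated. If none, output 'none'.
Answer: none

Derivation:
Step 0: SEND seq=200 -> fresh
Step 1: SEND seq=324 -> fresh
Step 2: DROP seq=491 -> fresh
Step 3: SEND seq=625 -> fresh
Step 4: SEND seq=668 -> fresh
Step 5: SEND seq=811 -> fresh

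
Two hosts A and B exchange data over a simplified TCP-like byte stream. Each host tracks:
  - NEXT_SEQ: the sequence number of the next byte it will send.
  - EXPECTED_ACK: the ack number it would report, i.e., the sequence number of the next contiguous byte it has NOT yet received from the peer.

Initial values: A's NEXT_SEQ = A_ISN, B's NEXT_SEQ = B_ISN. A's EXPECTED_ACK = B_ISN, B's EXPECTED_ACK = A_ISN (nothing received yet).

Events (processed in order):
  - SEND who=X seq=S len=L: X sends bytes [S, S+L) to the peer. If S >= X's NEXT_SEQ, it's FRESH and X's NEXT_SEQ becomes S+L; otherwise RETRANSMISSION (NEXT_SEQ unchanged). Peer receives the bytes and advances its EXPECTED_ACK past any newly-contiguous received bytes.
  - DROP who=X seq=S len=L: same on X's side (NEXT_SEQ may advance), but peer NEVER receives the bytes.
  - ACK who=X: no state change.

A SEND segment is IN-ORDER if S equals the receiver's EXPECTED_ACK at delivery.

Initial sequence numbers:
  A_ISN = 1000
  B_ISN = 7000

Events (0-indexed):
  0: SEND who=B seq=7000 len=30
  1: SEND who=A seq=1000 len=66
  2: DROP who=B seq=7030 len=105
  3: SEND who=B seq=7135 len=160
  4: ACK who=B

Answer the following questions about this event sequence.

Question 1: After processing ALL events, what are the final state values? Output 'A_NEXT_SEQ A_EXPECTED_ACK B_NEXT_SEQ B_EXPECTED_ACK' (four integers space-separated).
Answer: 1066 7030 7295 1066

Derivation:
After event 0: A_seq=1000 A_ack=7030 B_seq=7030 B_ack=1000
After event 1: A_seq=1066 A_ack=7030 B_seq=7030 B_ack=1066
After event 2: A_seq=1066 A_ack=7030 B_seq=7135 B_ack=1066
After event 3: A_seq=1066 A_ack=7030 B_seq=7295 B_ack=1066
After event 4: A_seq=1066 A_ack=7030 B_seq=7295 B_ack=1066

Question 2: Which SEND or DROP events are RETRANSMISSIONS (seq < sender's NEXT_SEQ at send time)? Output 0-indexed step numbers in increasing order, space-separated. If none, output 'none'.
Step 0: SEND seq=7000 -> fresh
Step 1: SEND seq=1000 -> fresh
Step 2: DROP seq=7030 -> fresh
Step 3: SEND seq=7135 -> fresh

Answer: none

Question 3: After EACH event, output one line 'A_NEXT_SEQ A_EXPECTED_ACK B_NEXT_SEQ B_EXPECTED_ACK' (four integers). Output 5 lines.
1000 7030 7030 1000
1066 7030 7030 1066
1066 7030 7135 1066
1066 7030 7295 1066
1066 7030 7295 1066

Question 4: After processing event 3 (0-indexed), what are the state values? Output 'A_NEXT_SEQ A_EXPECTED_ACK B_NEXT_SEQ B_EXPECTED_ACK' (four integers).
After event 0: A_seq=1000 A_ack=7030 B_seq=7030 B_ack=1000
After event 1: A_seq=1066 A_ack=7030 B_seq=7030 B_ack=1066
After event 2: A_seq=1066 A_ack=7030 B_seq=7135 B_ack=1066
After event 3: A_seq=1066 A_ack=7030 B_seq=7295 B_ack=1066

1066 7030 7295 1066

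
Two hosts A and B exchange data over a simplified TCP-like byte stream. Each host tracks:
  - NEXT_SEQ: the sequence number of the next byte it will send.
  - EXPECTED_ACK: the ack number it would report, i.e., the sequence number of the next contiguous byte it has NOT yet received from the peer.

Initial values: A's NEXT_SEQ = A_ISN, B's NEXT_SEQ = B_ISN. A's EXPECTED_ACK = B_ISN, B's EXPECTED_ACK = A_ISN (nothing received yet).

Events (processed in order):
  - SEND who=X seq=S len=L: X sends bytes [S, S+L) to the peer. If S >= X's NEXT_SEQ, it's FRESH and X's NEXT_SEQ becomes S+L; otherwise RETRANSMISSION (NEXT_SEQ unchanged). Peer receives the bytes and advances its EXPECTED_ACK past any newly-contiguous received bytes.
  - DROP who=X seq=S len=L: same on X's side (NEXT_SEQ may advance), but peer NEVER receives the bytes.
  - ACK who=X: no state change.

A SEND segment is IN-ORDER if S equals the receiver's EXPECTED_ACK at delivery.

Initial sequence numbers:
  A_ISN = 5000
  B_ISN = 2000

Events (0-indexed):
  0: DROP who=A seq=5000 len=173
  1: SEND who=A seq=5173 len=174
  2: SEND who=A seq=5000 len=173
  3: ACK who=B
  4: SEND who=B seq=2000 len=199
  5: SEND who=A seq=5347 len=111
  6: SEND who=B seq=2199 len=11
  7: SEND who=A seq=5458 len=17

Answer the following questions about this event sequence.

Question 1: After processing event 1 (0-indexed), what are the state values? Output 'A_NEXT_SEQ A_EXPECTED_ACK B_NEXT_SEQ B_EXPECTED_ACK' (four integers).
After event 0: A_seq=5173 A_ack=2000 B_seq=2000 B_ack=5000
After event 1: A_seq=5347 A_ack=2000 B_seq=2000 B_ack=5000

5347 2000 2000 5000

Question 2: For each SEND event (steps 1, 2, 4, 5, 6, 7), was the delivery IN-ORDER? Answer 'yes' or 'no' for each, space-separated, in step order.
Step 1: SEND seq=5173 -> out-of-order
Step 2: SEND seq=5000 -> in-order
Step 4: SEND seq=2000 -> in-order
Step 5: SEND seq=5347 -> in-order
Step 6: SEND seq=2199 -> in-order
Step 7: SEND seq=5458 -> in-order

Answer: no yes yes yes yes yes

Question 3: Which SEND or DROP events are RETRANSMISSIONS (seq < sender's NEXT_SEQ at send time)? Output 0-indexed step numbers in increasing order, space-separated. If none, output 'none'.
Answer: 2

Derivation:
Step 0: DROP seq=5000 -> fresh
Step 1: SEND seq=5173 -> fresh
Step 2: SEND seq=5000 -> retransmit
Step 4: SEND seq=2000 -> fresh
Step 5: SEND seq=5347 -> fresh
Step 6: SEND seq=2199 -> fresh
Step 7: SEND seq=5458 -> fresh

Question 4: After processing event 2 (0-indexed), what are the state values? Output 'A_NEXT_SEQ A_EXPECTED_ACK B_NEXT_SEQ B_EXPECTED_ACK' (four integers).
After event 0: A_seq=5173 A_ack=2000 B_seq=2000 B_ack=5000
After event 1: A_seq=5347 A_ack=2000 B_seq=2000 B_ack=5000
After event 2: A_seq=5347 A_ack=2000 B_seq=2000 B_ack=5347

5347 2000 2000 5347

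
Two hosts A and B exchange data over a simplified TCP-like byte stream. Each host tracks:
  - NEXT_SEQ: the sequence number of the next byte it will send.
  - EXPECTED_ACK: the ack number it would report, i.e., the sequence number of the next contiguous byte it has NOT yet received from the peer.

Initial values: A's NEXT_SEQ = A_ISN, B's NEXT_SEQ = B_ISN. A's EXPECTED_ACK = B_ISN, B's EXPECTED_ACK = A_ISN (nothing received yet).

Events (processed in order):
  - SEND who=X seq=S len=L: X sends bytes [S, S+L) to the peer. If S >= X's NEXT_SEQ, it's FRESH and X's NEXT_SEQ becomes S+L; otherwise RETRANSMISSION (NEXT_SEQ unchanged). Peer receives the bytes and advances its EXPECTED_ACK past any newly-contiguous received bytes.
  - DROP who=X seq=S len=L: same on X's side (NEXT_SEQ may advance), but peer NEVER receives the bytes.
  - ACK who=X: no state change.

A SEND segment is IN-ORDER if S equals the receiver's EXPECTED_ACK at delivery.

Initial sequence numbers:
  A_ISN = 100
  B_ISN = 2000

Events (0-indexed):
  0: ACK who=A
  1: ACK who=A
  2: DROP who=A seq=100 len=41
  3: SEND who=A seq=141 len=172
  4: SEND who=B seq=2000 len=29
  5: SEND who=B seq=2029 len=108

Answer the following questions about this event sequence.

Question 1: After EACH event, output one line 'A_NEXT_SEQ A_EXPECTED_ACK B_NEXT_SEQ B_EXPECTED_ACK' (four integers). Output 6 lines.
100 2000 2000 100
100 2000 2000 100
141 2000 2000 100
313 2000 2000 100
313 2029 2029 100
313 2137 2137 100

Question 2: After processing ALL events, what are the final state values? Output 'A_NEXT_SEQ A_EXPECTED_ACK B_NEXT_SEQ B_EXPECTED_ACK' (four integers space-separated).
Answer: 313 2137 2137 100

Derivation:
After event 0: A_seq=100 A_ack=2000 B_seq=2000 B_ack=100
After event 1: A_seq=100 A_ack=2000 B_seq=2000 B_ack=100
After event 2: A_seq=141 A_ack=2000 B_seq=2000 B_ack=100
After event 3: A_seq=313 A_ack=2000 B_seq=2000 B_ack=100
After event 4: A_seq=313 A_ack=2029 B_seq=2029 B_ack=100
After event 5: A_seq=313 A_ack=2137 B_seq=2137 B_ack=100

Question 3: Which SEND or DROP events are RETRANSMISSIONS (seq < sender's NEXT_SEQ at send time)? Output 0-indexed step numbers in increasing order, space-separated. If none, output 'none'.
Answer: none

Derivation:
Step 2: DROP seq=100 -> fresh
Step 3: SEND seq=141 -> fresh
Step 4: SEND seq=2000 -> fresh
Step 5: SEND seq=2029 -> fresh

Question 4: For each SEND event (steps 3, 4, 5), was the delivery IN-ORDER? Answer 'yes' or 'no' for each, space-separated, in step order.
Answer: no yes yes

Derivation:
Step 3: SEND seq=141 -> out-of-order
Step 4: SEND seq=2000 -> in-order
Step 5: SEND seq=2029 -> in-order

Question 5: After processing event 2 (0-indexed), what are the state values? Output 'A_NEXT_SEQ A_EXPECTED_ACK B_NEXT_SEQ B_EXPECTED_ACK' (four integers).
After event 0: A_seq=100 A_ack=2000 B_seq=2000 B_ack=100
After event 1: A_seq=100 A_ack=2000 B_seq=2000 B_ack=100
After event 2: A_seq=141 A_ack=2000 B_seq=2000 B_ack=100

141 2000 2000 100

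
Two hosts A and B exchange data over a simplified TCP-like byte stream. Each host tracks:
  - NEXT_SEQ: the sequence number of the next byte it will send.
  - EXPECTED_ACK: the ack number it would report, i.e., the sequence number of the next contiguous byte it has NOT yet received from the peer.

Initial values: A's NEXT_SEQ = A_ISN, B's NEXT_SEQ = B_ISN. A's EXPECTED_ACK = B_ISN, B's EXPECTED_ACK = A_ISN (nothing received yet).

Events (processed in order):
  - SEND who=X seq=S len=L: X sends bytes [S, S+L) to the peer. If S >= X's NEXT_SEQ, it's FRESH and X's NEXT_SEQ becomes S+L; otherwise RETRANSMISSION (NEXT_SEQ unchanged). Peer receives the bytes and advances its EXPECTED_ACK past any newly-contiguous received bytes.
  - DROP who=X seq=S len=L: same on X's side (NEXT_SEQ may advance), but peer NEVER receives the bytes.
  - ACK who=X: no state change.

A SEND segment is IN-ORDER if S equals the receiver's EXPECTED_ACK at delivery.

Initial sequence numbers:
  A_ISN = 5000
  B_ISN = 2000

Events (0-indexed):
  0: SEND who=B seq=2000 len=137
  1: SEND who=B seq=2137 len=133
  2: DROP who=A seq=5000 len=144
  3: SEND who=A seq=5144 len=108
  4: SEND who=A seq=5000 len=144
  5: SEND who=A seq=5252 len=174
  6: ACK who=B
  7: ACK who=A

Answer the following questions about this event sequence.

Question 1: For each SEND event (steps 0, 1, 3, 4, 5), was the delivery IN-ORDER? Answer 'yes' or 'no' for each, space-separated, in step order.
Step 0: SEND seq=2000 -> in-order
Step 1: SEND seq=2137 -> in-order
Step 3: SEND seq=5144 -> out-of-order
Step 4: SEND seq=5000 -> in-order
Step 5: SEND seq=5252 -> in-order

Answer: yes yes no yes yes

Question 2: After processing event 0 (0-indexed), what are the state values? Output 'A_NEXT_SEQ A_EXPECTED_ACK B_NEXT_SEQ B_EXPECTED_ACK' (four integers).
After event 0: A_seq=5000 A_ack=2137 B_seq=2137 B_ack=5000

5000 2137 2137 5000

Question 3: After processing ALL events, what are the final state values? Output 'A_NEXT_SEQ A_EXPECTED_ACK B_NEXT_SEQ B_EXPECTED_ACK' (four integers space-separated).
Answer: 5426 2270 2270 5426

Derivation:
After event 0: A_seq=5000 A_ack=2137 B_seq=2137 B_ack=5000
After event 1: A_seq=5000 A_ack=2270 B_seq=2270 B_ack=5000
After event 2: A_seq=5144 A_ack=2270 B_seq=2270 B_ack=5000
After event 3: A_seq=5252 A_ack=2270 B_seq=2270 B_ack=5000
After event 4: A_seq=5252 A_ack=2270 B_seq=2270 B_ack=5252
After event 5: A_seq=5426 A_ack=2270 B_seq=2270 B_ack=5426
After event 6: A_seq=5426 A_ack=2270 B_seq=2270 B_ack=5426
After event 7: A_seq=5426 A_ack=2270 B_seq=2270 B_ack=5426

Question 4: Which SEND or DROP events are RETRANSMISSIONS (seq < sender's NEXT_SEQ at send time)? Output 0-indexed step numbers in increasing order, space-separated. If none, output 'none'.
Answer: 4

Derivation:
Step 0: SEND seq=2000 -> fresh
Step 1: SEND seq=2137 -> fresh
Step 2: DROP seq=5000 -> fresh
Step 3: SEND seq=5144 -> fresh
Step 4: SEND seq=5000 -> retransmit
Step 5: SEND seq=5252 -> fresh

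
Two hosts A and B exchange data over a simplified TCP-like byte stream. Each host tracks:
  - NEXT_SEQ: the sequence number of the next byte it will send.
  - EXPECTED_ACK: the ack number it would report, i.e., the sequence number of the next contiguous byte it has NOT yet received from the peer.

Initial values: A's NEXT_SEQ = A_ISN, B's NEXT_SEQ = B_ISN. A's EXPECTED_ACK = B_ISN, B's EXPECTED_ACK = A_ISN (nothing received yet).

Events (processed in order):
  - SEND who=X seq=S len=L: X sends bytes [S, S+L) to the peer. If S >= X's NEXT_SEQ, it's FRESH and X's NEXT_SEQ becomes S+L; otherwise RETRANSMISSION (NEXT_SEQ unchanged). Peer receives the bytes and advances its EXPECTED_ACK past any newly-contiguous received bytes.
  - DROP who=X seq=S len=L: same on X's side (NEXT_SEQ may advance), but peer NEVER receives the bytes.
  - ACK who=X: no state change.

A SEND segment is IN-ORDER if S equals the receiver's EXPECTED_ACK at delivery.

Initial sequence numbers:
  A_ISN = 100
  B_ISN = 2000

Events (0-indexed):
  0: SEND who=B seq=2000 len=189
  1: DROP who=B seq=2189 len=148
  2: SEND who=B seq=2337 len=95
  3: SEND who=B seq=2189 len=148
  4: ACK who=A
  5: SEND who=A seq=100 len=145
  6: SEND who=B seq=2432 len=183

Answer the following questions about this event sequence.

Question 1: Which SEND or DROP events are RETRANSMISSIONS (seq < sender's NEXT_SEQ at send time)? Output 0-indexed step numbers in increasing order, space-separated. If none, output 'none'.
Step 0: SEND seq=2000 -> fresh
Step 1: DROP seq=2189 -> fresh
Step 2: SEND seq=2337 -> fresh
Step 3: SEND seq=2189 -> retransmit
Step 5: SEND seq=100 -> fresh
Step 6: SEND seq=2432 -> fresh

Answer: 3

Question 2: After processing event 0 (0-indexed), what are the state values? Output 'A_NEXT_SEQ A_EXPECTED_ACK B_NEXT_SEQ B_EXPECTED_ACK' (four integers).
After event 0: A_seq=100 A_ack=2189 B_seq=2189 B_ack=100

100 2189 2189 100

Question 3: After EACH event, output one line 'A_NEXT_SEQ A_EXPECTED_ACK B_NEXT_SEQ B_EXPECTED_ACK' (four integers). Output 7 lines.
100 2189 2189 100
100 2189 2337 100
100 2189 2432 100
100 2432 2432 100
100 2432 2432 100
245 2432 2432 245
245 2615 2615 245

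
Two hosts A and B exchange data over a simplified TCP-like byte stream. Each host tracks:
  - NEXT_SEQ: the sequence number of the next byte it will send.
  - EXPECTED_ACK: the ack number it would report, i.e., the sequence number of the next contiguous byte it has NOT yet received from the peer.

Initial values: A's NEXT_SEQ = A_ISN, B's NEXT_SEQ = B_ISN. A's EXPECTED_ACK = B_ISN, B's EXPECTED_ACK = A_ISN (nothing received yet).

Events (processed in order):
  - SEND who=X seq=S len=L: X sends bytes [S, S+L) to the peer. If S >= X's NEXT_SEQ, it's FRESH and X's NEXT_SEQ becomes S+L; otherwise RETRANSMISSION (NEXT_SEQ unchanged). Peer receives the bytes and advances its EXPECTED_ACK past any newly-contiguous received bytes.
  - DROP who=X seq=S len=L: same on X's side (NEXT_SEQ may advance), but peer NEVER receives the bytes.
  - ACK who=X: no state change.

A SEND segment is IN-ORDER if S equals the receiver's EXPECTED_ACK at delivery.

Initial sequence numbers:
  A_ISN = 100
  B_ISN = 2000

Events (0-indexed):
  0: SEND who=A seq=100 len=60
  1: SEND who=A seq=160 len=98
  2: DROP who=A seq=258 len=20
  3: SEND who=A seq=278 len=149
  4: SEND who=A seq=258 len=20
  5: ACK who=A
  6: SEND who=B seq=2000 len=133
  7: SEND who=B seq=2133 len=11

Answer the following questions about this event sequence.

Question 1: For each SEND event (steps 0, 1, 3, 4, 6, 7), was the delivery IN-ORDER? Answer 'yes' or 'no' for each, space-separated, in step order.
Step 0: SEND seq=100 -> in-order
Step 1: SEND seq=160 -> in-order
Step 3: SEND seq=278 -> out-of-order
Step 4: SEND seq=258 -> in-order
Step 6: SEND seq=2000 -> in-order
Step 7: SEND seq=2133 -> in-order

Answer: yes yes no yes yes yes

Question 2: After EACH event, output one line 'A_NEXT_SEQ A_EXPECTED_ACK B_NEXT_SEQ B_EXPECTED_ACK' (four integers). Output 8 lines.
160 2000 2000 160
258 2000 2000 258
278 2000 2000 258
427 2000 2000 258
427 2000 2000 427
427 2000 2000 427
427 2133 2133 427
427 2144 2144 427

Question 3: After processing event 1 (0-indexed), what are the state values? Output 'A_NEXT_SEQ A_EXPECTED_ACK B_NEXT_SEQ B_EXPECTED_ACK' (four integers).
After event 0: A_seq=160 A_ack=2000 B_seq=2000 B_ack=160
After event 1: A_seq=258 A_ack=2000 B_seq=2000 B_ack=258

258 2000 2000 258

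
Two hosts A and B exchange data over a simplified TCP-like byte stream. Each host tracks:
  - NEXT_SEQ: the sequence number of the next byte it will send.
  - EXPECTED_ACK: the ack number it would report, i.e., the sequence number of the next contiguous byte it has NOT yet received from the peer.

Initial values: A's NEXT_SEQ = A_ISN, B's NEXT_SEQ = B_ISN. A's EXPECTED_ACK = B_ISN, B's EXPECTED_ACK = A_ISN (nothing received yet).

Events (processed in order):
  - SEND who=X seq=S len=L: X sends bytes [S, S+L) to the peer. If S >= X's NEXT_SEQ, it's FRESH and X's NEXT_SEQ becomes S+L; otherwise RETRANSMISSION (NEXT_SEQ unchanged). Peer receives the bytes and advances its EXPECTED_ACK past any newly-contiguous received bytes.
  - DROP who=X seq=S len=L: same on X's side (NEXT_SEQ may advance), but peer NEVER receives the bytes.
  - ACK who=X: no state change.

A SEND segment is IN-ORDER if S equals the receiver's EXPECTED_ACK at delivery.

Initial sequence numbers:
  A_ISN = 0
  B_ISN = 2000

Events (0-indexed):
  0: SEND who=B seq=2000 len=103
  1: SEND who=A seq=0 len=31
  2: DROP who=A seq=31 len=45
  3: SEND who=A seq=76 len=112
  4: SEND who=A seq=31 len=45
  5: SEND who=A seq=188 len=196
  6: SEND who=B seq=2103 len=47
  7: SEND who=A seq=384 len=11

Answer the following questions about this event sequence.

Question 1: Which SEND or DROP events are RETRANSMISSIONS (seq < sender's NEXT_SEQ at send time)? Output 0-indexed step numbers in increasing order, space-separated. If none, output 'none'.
Step 0: SEND seq=2000 -> fresh
Step 1: SEND seq=0 -> fresh
Step 2: DROP seq=31 -> fresh
Step 3: SEND seq=76 -> fresh
Step 4: SEND seq=31 -> retransmit
Step 5: SEND seq=188 -> fresh
Step 6: SEND seq=2103 -> fresh
Step 7: SEND seq=384 -> fresh

Answer: 4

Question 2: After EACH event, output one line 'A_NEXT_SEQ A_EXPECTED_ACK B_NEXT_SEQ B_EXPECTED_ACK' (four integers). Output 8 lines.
0 2103 2103 0
31 2103 2103 31
76 2103 2103 31
188 2103 2103 31
188 2103 2103 188
384 2103 2103 384
384 2150 2150 384
395 2150 2150 395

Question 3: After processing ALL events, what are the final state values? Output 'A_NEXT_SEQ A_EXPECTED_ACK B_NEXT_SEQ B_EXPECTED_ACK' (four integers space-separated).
After event 0: A_seq=0 A_ack=2103 B_seq=2103 B_ack=0
After event 1: A_seq=31 A_ack=2103 B_seq=2103 B_ack=31
After event 2: A_seq=76 A_ack=2103 B_seq=2103 B_ack=31
After event 3: A_seq=188 A_ack=2103 B_seq=2103 B_ack=31
After event 4: A_seq=188 A_ack=2103 B_seq=2103 B_ack=188
After event 5: A_seq=384 A_ack=2103 B_seq=2103 B_ack=384
After event 6: A_seq=384 A_ack=2150 B_seq=2150 B_ack=384
After event 7: A_seq=395 A_ack=2150 B_seq=2150 B_ack=395

Answer: 395 2150 2150 395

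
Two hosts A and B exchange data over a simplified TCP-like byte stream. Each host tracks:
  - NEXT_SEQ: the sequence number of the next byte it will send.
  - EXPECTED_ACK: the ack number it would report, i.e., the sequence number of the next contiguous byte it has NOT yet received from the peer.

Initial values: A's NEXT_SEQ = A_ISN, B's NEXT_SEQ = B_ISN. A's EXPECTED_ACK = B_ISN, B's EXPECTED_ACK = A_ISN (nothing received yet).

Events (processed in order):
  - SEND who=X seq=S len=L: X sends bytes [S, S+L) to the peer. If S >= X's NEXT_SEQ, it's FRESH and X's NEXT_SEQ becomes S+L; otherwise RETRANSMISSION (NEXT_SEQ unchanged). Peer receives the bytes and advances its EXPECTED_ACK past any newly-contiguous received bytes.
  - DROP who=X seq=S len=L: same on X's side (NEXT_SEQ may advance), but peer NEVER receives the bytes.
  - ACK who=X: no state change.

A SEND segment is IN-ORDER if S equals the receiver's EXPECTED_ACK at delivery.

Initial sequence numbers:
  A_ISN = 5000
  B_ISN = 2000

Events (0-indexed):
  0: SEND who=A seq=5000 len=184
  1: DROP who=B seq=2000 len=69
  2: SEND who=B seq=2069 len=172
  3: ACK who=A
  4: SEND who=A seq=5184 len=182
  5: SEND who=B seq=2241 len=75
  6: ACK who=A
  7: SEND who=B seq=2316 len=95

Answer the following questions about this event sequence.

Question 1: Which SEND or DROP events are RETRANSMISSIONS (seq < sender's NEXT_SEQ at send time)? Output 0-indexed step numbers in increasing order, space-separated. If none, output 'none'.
Step 0: SEND seq=5000 -> fresh
Step 1: DROP seq=2000 -> fresh
Step 2: SEND seq=2069 -> fresh
Step 4: SEND seq=5184 -> fresh
Step 5: SEND seq=2241 -> fresh
Step 7: SEND seq=2316 -> fresh

Answer: none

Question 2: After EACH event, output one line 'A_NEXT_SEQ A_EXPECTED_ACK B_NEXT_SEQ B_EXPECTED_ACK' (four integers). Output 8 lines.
5184 2000 2000 5184
5184 2000 2069 5184
5184 2000 2241 5184
5184 2000 2241 5184
5366 2000 2241 5366
5366 2000 2316 5366
5366 2000 2316 5366
5366 2000 2411 5366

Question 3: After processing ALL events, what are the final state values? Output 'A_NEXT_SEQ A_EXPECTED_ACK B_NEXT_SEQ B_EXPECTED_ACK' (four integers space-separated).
Answer: 5366 2000 2411 5366

Derivation:
After event 0: A_seq=5184 A_ack=2000 B_seq=2000 B_ack=5184
After event 1: A_seq=5184 A_ack=2000 B_seq=2069 B_ack=5184
After event 2: A_seq=5184 A_ack=2000 B_seq=2241 B_ack=5184
After event 3: A_seq=5184 A_ack=2000 B_seq=2241 B_ack=5184
After event 4: A_seq=5366 A_ack=2000 B_seq=2241 B_ack=5366
After event 5: A_seq=5366 A_ack=2000 B_seq=2316 B_ack=5366
After event 6: A_seq=5366 A_ack=2000 B_seq=2316 B_ack=5366
After event 7: A_seq=5366 A_ack=2000 B_seq=2411 B_ack=5366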